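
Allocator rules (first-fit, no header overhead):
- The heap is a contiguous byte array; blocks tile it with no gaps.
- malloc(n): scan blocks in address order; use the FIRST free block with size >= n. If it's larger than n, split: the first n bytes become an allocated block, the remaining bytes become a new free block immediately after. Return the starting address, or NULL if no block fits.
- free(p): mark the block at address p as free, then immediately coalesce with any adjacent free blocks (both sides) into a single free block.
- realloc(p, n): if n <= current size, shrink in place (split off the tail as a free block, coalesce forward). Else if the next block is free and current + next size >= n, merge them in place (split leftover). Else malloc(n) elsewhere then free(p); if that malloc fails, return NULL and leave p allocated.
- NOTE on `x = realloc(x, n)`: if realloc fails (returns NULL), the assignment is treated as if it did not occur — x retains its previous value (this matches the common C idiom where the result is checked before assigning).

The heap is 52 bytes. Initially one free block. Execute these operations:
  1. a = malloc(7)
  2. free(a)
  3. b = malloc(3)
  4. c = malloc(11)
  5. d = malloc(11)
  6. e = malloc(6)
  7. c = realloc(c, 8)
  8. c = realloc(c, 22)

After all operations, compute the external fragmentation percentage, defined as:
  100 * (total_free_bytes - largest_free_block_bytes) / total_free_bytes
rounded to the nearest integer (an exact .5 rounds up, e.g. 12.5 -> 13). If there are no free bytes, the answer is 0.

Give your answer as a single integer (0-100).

Op 1: a = malloc(7) -> a = 0; heap: [0-6 ALLOC][7-51 FREE]
Op 2: free(a) -> (freed a); heap: [0-51 FREE]
Op 3: b = malloc(3) -> b = 0; heap: [0-2 ALLOC][3-51 FREE]
Op 4: c = malloc(11) -> c = 3; heap: [0-2 ALLOC][3-13 ALLOC][14-51 FREE]
Op 5: d = malloc(11) -> d = 14; heap: [0-2 ALLOC][3-13 ALLOC][14-24 ALLOC][25-51 FREE]
Op 6: e = malloc(6) -> e = 25; heap: [0-2 ALLOC][3-13 ALLOC][14-24 ALLOC][25-30 ALLOC][31-51 FREE]
Op 7: c = realloc(c, 8) -> c = 3; heap: [0-2 ALLOC][3-10 ALLOC][11-13 FREE][14-24 ALLOC][25-30 ALLOC][31-51 FREE]
Op 8: c = realloc(c, 22) -> NULL (c unchanged); heap: [0-2 ALLOC][3-10 ALLOC][11-13 FREE][14-24 ALLOC][25-30 ALLOC][31-51 FREE]
Free blocks: [3 21] total_free=24 largest=21 -> 100*(24-21)/24 = 300/24 = 12.5 -> rounds to 13

Answer: 13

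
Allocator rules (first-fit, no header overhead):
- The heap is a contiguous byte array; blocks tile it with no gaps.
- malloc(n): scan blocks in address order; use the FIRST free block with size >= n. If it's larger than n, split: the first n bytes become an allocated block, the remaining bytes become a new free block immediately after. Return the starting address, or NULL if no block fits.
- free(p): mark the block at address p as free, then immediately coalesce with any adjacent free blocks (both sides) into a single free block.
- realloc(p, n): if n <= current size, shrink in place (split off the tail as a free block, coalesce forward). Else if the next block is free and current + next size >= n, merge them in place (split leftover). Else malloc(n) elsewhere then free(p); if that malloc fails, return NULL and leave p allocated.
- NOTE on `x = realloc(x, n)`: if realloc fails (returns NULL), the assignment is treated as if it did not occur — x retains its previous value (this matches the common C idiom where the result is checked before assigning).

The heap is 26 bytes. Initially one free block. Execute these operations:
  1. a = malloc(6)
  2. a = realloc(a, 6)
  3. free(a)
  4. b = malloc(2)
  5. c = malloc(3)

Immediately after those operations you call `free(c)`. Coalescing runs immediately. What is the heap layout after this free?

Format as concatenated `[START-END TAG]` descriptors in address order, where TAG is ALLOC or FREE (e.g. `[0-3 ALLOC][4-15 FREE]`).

Op 1: a = malloc(6) -> a = 0; heap: [0-5 ALLOC][6-25 FREE]
Op 2: a = realloc(a, 6) -> a = 0; heap: [0-5 ALLOC][6-25 FREE]
Op 3: free(a) -> (freed a); heap: [0-25 FREE]
Op 4: b = malloc(2) -> b = 0; heap: [0-1 ALLOC][2-25 FREE]
Op 5: c = malloc(3) -> c = 2; heap: [0-1 ALLOC][2-4 ALLOC][5-25 FREE]
free(c): c = 2 -> block [2-4 ALLOC]; mark free, coalesce with adjacent free neighbors -> [0-1 ALLOC][2-25 FREE]

Answer: [0-1 ALLOC][2-25 FREE]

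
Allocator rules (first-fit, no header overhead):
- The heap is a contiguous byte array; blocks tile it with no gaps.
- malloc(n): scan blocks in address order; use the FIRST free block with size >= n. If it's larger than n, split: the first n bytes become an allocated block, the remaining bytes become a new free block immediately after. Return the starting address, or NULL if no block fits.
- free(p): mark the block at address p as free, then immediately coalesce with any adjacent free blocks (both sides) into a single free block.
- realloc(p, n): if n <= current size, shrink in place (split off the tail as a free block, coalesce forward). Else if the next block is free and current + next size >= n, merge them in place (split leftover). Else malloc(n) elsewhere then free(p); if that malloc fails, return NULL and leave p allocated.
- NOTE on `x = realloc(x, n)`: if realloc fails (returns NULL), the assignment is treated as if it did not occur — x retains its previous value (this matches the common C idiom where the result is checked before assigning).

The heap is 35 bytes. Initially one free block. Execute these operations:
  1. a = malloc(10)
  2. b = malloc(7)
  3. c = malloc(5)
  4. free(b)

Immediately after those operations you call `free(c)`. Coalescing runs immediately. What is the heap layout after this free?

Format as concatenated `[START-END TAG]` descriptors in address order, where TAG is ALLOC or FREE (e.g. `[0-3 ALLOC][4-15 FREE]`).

Answer: [0-9 ALLOC][10-34 FREE]

Derivation:
Op 1: a = malloc(10) -> a = 0; heap: [0-9 ALLOC][10-34 FREE]
Op 2: b = malloc(7) -> b = 10; heap: [0-9 ALLOC][10-16 ALLOC][17-34 FREE]
Op 3: c = malloc(5) -> c = 17; heap: [0-9 ALLOC][10-16 ALLOC][17-21 ALLOC][22-34 FREE]
Op 4: free(b) -> (freed b); heap: [0-9 ALLOC][10-16 FREE][17-21 ALLOC][22-34 FREE]
free(c): c = 17 -> block [17-21 ALLOC]; mark free, coalesce with adjacent free neighbors -> [0-9 ALLOC][10-34 FREE]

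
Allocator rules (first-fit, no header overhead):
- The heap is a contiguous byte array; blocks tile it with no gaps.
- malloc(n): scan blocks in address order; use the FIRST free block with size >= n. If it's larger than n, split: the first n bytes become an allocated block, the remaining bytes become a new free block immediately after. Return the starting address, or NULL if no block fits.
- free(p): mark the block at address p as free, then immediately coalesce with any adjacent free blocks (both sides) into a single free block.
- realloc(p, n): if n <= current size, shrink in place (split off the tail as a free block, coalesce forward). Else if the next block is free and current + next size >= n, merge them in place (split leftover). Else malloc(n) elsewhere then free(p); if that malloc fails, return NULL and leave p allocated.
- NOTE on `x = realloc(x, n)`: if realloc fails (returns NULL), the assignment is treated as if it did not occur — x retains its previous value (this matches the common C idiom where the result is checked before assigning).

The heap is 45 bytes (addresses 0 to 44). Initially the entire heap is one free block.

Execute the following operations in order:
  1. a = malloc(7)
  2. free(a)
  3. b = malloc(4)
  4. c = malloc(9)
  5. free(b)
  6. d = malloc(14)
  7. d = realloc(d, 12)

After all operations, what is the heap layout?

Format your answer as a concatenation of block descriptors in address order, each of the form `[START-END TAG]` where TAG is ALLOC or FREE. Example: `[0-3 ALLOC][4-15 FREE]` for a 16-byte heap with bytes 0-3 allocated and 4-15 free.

Op 1: a = malloc(7) -> a = 0; heap: [0-6 ALLOC][7-44 FREE]
Op 2: free(a) -> (freed a); heap: [0-44 FREE]
Op 3: b = malloc(4) -> b = 0; heap: [0-3 ALLOC][4-44 FREE]
Op 4: c = malloc(9) -> c = 4; heap: [0-3 ALLOC][4-12 ALLOC][13-44 FREE]
Op 5: free(b) -> (freed b); heap: [0-3 FREE][4-12 ALLOC][13-44 FREE]
Op 6: d = malloc(14) -> d = 13; heap: [0-3 FREE][4-12 ALLOC][13-26 ALLOC][27-44 FREE]
Op 7: d = realloc(d, 12) -> d = 13; heap: [0-3 FREE][4-12 ALLOC][13-24 ALLOC][25-44 FREE]

Answer: [0-3 FREE][4-12 ALLOC][13-24 ALLOC][25-44 FREE]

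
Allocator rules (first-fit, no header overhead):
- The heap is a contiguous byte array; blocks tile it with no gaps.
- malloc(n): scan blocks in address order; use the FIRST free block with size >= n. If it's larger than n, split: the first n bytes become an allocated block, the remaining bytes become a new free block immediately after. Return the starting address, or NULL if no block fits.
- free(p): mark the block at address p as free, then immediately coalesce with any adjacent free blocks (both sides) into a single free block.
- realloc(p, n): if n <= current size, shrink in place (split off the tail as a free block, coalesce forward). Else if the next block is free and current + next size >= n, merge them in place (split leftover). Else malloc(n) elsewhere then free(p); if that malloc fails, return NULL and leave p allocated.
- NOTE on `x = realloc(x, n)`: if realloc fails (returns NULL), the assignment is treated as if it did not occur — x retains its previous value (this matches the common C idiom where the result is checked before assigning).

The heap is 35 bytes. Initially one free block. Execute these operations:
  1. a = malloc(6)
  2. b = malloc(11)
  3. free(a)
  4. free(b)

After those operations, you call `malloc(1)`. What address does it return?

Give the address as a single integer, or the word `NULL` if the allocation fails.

Op 1: a = malloc(6) -> a = 0; heap: [0-5 ALLOC][6-34 FREE]
Op 2: b = malloc(11) -> b = 6; heap: [0-5 ALLOC][6-16 ALLOC][17-34 FREE]
Op 3: free(a) -> (freed a); heap: [0-5 FREE][6-16 ALLOC][17-34 FREE]
Op 4: free(b) -> (freed b); heap: [0-34 FREE]
malloc(1): first-fit scan over [0-34 FREE] -> 0

Answer: 0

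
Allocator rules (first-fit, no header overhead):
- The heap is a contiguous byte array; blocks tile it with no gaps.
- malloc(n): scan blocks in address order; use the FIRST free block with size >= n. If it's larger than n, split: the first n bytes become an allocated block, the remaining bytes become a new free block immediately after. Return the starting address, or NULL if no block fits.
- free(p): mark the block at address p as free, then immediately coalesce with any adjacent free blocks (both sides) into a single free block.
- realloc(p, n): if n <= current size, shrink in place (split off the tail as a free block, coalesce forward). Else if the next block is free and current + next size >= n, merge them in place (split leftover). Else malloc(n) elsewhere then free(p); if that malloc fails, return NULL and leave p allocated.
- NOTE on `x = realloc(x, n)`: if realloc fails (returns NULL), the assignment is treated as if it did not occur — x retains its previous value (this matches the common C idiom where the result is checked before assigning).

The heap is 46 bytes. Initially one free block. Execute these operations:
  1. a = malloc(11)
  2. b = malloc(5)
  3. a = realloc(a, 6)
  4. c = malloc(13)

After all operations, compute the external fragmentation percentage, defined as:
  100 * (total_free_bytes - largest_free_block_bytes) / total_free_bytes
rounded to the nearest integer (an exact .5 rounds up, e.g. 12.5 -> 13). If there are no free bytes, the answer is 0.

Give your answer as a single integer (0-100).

Answer: 23

Derivation:
Op 1: a = malloc(11) -> a = 0; heap: [0-10 ALLOC][11-45 FREE]
Op 2: b = malloc(5) -> b = 11; heap: [0-10 ALLOC][11-15 ALLOC][16-45 FREE]
Op 3: a = realloc(a, 6) -> a = 0; heap: [0-5 ALLOC][6-10 FREE][11-15 ALLOC][16-45 FREE]
Op 4: c = malloc(13) -> c = 16; heap: [0-5 ALLOC][6-10 FREE][11-15 ALLOC][16-28 ALLOC][29-45 FREE]
Free blocks: [5 17] total_free=22 largest=17 -> 100*(22-17)/22 = 500/22 ≈ 22.727 -> rounds to 23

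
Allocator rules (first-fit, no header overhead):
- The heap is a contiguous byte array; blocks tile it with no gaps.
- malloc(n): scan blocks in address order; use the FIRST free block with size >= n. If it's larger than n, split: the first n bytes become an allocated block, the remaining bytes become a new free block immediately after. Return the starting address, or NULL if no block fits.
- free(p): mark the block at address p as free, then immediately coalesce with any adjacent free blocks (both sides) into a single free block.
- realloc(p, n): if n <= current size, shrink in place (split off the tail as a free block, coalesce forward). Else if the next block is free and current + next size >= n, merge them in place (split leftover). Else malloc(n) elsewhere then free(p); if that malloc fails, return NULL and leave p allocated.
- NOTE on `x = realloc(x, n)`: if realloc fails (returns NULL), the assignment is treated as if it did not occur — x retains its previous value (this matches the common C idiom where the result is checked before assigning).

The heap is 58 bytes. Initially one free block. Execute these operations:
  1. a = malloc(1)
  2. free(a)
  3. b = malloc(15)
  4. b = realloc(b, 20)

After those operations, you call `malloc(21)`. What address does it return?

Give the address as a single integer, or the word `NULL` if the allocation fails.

Answer: 20

Derivation:
Op 1: a = malloc(1) -> a = 0; heap: [0-0 ALLOC][1-57 FREE]
Op 2: free(a) -> (freed a); heap: [0-57 FREE]
Op 3: b = malloc(15) -> b = 0; heap: [0-14 ALLOC][15-57 FREE]
Op 4: b = realloc(b, 20) -> b = 0; heap: [0-19 ALLOC][20-57 FREE]
malloc(21): first-fit scan over [0-19 ALLOC][20-57 FREE] -> 20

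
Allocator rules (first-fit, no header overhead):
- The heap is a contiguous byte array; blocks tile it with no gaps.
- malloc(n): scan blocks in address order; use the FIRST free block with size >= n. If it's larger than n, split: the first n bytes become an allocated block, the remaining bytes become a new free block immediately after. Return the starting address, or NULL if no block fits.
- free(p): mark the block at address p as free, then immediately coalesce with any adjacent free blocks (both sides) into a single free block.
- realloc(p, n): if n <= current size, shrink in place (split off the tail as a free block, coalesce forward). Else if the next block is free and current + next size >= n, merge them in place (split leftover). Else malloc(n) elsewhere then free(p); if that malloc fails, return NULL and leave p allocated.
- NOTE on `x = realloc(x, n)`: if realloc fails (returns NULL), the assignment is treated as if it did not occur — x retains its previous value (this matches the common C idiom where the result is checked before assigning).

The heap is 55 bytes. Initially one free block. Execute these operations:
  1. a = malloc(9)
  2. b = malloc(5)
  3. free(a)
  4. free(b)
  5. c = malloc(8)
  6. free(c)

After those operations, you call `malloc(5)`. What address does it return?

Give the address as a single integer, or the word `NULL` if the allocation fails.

Op 1: a = malloc(9) -> a = 0; heap: [0-8 ALLOC][9-54 FREE]
Op 2: b = malloc(5) -> b = 9; heap: [0-8 ALLOC][9-13 ALLOC][14-54 FREE]
Op 3: free(a) -> (freed a); heap: [0-8 FREE][9-13 ALLOC][14-54 FREE]
Op 4: free(b) -> (freed b); heap: [0-54 FREE]
Op 5: c = malloc(8) -> c = 0; heap: [0-7 ALLOC][8-54 FREE]
Op 6: free(c) -> (freed c); heap: [0-54 FREE]
malloc(5): first-fit scan over [0-54 FREE] -> 0

Answer: 0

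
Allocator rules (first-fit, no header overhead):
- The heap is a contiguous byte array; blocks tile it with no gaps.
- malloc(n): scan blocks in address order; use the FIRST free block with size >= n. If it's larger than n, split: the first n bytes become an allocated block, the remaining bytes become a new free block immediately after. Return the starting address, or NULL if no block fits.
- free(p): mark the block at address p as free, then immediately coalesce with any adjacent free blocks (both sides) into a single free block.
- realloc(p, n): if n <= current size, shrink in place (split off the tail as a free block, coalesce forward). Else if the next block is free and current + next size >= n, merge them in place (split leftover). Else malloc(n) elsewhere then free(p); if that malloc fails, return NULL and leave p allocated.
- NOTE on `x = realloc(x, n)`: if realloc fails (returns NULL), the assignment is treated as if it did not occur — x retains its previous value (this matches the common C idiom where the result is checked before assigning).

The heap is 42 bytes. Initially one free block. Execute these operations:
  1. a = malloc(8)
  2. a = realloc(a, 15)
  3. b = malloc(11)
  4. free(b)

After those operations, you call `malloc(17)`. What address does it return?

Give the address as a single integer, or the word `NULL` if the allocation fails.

Answer: 15

Derivation:
Op 1: a = malloc(8) -> a = 0; heap: [0-7 ALLOC][8-41 FREE]
Op 2: a = realloc(a, 15) -> a = 0; heap: [0-14 ALLOC][15-41 FREE]
Op 3: b = malloc(11) -> b = 15; heap: [0-14 ALLOC][15-25 ALLOC][26-41 FREE]
Op 4: free(b) -> (freed b); heap: [0-14 ALLOC][15-41 FREE]
malloc(17): first-fit scan over [0-14 ALLOC][15-41 FREE] -> 15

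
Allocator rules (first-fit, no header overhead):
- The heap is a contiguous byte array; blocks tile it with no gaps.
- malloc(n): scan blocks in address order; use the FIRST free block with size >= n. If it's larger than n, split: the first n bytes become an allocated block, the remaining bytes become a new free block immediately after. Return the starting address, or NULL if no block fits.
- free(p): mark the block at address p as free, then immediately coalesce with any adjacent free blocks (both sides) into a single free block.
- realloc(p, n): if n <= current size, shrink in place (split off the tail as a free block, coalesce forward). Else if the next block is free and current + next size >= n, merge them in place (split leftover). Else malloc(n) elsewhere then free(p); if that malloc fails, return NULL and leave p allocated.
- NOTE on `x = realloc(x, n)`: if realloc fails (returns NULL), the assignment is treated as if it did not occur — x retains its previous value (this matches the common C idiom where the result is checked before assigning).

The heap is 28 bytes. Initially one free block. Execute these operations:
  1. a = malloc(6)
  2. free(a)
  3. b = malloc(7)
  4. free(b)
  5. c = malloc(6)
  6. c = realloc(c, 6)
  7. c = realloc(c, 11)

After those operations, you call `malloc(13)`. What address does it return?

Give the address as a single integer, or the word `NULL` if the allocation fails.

Op 1: a = malloc(6) -> a = 0; heap: [0-5 ALLOC][6-27 FREE]
Op 2: free(a) -> (freed a); heap: [0-27 FREE]
Op 3: b = malloc(7) -> b = 0; heap: [0-6 ALLOC][7-27 FREE]
Op 4: free(b) -> (freed b); heap: [0-27 FREE]
Op 5: c = malloc(6) -> c = 0; heap: [0-5 ALLOC][6-27 FREE]
Op 6: c = realloc(c, 6) -> c = 0; heap: [0-5 ALLOC][6-27 FREE]
Op 7: c = realloc(c, 11) -> c = 0; heap: [0-10 ALLOC][11-27 FREE]
malloc(13): first-fit scan over [0-10 ALLOC][11-27 FREE] -> 11

Answer: 11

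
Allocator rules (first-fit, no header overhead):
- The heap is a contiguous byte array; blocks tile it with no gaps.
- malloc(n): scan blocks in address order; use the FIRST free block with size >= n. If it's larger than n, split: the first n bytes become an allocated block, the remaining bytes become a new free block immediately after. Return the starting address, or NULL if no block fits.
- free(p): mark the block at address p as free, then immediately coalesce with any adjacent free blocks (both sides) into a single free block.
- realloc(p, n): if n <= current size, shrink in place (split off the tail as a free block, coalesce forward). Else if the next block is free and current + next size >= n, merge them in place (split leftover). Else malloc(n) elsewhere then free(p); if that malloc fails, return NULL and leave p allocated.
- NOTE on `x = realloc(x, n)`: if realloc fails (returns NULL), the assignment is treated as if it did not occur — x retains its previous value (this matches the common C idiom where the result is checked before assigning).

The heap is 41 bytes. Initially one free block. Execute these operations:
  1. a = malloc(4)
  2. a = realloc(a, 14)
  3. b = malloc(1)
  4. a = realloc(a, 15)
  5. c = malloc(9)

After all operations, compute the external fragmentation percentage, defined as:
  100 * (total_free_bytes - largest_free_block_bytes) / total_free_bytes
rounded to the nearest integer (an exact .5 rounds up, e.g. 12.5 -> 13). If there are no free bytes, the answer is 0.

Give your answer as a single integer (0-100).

Op 1: a = malloc(4) -> a = 0; heap: [0-3 ALLOC][4-40 FREE]
Op 2: a = realloc(a, 14) -> a = 0; heap: [0-13 ALLOC][14-40 FREE]
Op 3: b = malloc(1) -> b = 14; heap: [0-13 ALLOC][14-14 ALLOC][15-40 FREE]
Op 4: a = realloc(a, 15) -> a = 15; heap: [0-13 FREE][14-14 ALLOC][15-29 ALLOC][30-40 FREE]
Op 5: c = malloc(9) -> c = 0; heap: [0-8 ALLOC][9-13 FREE][14-14 ALLOC][15-29 ALLOC][30-40 FREE]
Free blocks: [5 11] total_free=16 largest=11 -> 100*(16-11)/16 = 500/16 = 31.25 -> rounds to 31

Answer: 31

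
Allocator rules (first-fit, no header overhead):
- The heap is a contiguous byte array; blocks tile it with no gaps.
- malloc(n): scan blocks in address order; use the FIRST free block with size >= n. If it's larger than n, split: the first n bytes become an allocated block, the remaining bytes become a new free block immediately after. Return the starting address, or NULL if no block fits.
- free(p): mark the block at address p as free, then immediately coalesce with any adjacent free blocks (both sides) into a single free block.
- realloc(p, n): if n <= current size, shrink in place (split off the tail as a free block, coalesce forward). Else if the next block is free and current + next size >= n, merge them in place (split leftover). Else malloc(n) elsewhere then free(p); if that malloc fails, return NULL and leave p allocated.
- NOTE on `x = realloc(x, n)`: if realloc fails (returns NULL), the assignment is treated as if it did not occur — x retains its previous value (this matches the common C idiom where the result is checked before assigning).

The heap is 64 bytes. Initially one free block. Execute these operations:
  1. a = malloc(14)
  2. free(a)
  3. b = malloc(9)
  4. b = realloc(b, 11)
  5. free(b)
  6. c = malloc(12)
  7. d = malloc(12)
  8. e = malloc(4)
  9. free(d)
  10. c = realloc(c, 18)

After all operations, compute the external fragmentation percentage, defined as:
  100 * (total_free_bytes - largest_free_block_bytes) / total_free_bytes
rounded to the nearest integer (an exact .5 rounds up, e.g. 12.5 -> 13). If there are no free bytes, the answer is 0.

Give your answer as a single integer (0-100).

Op 1: a = malloc(14) -> a = 0; heap: [0-13 ALLOC][14-63 FREE]
Op 2: free(a) -> (freed a); heap: [0-63 FREE]
Op 3: b = malloc(9) -> b = 0; heap: [0-8 ALLOC][9-63 FREE]
Op 4: b = realloc(b, 11) -> b = 0; heap: [0-10 ALLOC][11-63 FREE]
Op 5: free(b) -> (freed b); heap: [0-63 FREE]
Op 6: c = malloc(12) -> c = 0; heap: [0-11 ALLOC][12-63 FREE]
Op 7: d = malloc(12) -> d = 12; heap: [0-11 ALLOC][12-23 ALLOC][24-63 FREE]
Op 8: e = malloc(4) -> e = 24; heap: [0-11 ALLOC][12-23 ALLOC][24-27 ALLOC][28-63 FREE]
Op 9: free(d) -> (freed d); heap: [0-11 ALLOC][12-23 FREE][24-27 ALLOC][28-63 FREE]
Op 10: c = realloc(c, 18) -> c = 0; heap: [0-17 ALLOC][18-23 FREE][24-27 ALLOC][28-63 FREE]
Free blocks: [6 36] total_free=42 largest=36 -> 100*(42-36)/42 = 600/42 ≈ 14.286 -> rounds to 14

Answer: 14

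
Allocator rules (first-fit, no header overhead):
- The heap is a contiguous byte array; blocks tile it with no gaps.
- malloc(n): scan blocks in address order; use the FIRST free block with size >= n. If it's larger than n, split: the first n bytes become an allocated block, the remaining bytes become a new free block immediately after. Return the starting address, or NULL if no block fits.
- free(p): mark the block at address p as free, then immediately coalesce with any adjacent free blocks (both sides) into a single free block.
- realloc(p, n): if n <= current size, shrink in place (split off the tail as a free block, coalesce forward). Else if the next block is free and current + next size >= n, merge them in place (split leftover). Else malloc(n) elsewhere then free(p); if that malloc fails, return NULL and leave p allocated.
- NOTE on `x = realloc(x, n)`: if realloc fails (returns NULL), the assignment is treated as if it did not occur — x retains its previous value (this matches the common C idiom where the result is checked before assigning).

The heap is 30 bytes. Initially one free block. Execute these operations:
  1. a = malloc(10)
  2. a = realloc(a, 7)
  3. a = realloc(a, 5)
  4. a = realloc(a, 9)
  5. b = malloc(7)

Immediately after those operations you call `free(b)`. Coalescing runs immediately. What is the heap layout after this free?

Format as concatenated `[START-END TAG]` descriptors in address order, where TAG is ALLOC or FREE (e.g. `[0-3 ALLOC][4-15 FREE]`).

Op 1: a = malloc(10) -> a = 0; heap: [0-9 ALLOC][10-29 FREE]
Op 2: a = realloc(a, 7) -> a = 0; heap: [0-6 ALLOC][7-29 FREE]
Op 3: a = realloc(a, 5) -> a = 0; heap: [0-4 ALLOC][5-29 FREE]
Op 4: a = realloc(a, 9) -> a = 0; heap: [0-8 ALLOC][9-29 FREE]
Op 5: b = malloc(7) -> b = 9; heap: [0-8 ALLOC][9-15 ALLOC][16-29 FREE]
free(b): b = 9 -> block [9-15 ALLOC]; mark free, coalesce with adjacent free neighbors -> [0-8 ALLOC][9-29 FREE]

Answer: [0-8 ALLOC][9-29 FREE]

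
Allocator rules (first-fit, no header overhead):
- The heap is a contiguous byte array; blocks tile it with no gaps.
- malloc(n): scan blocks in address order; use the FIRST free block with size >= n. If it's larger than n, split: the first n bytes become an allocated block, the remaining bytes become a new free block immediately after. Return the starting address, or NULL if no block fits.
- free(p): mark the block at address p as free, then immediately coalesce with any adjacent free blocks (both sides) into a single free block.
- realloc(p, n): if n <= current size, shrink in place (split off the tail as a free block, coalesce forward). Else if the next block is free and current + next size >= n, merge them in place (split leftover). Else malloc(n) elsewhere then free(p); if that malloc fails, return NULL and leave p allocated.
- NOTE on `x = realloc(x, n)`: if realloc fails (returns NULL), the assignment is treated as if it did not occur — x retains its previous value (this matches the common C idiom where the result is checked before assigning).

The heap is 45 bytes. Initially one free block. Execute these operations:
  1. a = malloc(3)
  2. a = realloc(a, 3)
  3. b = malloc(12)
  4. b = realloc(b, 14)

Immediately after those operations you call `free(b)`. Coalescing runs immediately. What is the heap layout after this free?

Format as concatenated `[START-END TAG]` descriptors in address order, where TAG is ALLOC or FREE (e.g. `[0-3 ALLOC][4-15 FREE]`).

Op 1: a = malloc(3) -> a = 0; heap: [0-2 ALLOC][3-44 FREE]
Op 2: a = realloc(a, 3) -> a = 0; heap: [0-2 ALLOC][3-44 FREE]
Op 3: b = malloc(12) -> b = 3; heap: [0-2 ALLOC][3-14 ALLOC][15-44 FREE]
Op 4: b = realloc(b, 14) -> b = 3; heap: [0-2 ALLOC][3-16 ALLOC][17-44 FREE]
free(b): b = 3 -> block [3-16 ALLOC]; mark free, coalesce with adjacent free neighbors -> [0-2 ALLOC][3-44 FREE]

Answer: [0-2 ALLOC][3-44 FREE]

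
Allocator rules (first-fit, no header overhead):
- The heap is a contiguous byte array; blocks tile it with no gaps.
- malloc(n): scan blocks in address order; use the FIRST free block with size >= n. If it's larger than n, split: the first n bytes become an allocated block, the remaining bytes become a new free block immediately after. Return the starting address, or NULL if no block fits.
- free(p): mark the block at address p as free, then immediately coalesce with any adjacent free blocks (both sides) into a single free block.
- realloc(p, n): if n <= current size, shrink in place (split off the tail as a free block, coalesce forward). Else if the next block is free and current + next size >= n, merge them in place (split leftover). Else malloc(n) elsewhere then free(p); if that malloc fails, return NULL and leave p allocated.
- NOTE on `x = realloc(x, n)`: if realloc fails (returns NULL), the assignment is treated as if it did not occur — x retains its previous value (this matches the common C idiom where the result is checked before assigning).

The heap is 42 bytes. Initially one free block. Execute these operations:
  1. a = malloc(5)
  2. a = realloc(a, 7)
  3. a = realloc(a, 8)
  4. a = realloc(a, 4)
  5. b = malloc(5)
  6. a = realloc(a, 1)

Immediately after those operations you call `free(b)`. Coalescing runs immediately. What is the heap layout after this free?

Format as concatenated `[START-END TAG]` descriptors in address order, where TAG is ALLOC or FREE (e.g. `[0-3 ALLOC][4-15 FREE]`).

Answer: [0-0 ALLOC][1-41 FREE]

Derivation:
Op 1: a = malloc(5) -> a = 0; heap: [0-4 ALLOC][5-41 FREE]
Op 2: a = realloc(a, 7) -> a = 0; heap: [0-6 ALLOC][7-41 FREE]
Op 3: a = realloc(a, 8) -> a = 0; heap: [0-7 ALLOC][8-41 FREE]
Op 4: a = realloc(a, 4) -> a = 0; heap: [0-3 ALLOC][4-41 FREE]
Op 5: b = malloc(5) -> b = 4; heap: [0-3 ALLOC][4-8 ALLOC][9-41 FREE]
Op 6: a = realloc(a, 1) -> a = 0; heap: [0-0 ALLOC][1-3 FREE][4-8 ALLOC][9-41 FREE]
free(b): b = 4 -> block [4-8 ALLOC]; mark free, coalesce with adjacent free neighbors -> [0-0 ALLOC][1-41 FREE]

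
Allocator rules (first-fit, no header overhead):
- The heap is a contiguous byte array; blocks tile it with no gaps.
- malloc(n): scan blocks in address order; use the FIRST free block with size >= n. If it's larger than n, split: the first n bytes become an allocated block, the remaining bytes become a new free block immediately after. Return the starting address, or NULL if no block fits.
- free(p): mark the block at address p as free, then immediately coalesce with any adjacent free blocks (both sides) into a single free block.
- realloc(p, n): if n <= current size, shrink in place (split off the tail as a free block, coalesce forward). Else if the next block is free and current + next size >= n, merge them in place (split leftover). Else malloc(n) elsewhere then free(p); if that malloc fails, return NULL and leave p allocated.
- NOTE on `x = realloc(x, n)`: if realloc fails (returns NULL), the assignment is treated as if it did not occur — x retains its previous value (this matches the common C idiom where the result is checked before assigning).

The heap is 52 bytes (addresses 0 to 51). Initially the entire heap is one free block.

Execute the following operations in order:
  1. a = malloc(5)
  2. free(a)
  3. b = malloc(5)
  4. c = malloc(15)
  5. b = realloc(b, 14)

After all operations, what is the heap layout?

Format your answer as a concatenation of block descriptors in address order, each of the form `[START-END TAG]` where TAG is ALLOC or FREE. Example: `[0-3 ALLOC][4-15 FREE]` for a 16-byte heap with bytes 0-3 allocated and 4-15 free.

Op 1: a = malloc(5) -> a = 0; heap: [0-4 ALLOC][5-51 FREE]
Op 2: free(a) -> (freed a); heap: [0-51 FREE]
Op 3: b = malloc(5) -> b = 0; heap: [0-4 ALLOC][5-51 FREE]
Op 4: c = malloc(15) -> c = 5; heap: [0-4 ALLOC][5-19 ALLOC][20-51 FREE]
Op 5: b = realloc(b, 14) -> b = 20; heap: [0-4 FREE][5-19 ALLOC][20-33 ALLOC][34-51 FREE]

Answer: [0-4 FREE][5-19 ALLOC][20-33 ALLOC][34-51 FREE]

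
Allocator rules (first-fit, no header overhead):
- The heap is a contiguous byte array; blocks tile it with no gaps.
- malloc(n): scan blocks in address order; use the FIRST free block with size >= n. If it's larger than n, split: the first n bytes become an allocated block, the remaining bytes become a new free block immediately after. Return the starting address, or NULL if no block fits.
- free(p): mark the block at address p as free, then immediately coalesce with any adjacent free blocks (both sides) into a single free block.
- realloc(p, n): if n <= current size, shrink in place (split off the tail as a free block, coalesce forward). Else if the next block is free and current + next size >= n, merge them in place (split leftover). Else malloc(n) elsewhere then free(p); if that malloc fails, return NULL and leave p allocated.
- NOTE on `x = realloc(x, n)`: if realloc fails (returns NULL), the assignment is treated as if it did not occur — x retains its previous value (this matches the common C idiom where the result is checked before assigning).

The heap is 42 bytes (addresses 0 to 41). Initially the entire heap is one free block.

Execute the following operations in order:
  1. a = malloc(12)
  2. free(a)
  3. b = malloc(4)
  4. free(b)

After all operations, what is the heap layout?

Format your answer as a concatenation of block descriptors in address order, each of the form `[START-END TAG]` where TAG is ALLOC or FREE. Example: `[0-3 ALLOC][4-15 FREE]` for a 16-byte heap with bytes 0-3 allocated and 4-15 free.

Answer: [0-41 FREE]

Derivation:
Op 1: a = malloc(12) -> a = 0; heap: [0-11 ALLOC][12-41 FREE]
Op 2: free(a) -> (freed a); heap: [0-41 FREE]
Op 3: b = malloc(4) -> b = 0; heap: [0-3 ALLOC][4-41 FREE]
Op 4: free(b) -> (freed b); heap: [0-41 FREE]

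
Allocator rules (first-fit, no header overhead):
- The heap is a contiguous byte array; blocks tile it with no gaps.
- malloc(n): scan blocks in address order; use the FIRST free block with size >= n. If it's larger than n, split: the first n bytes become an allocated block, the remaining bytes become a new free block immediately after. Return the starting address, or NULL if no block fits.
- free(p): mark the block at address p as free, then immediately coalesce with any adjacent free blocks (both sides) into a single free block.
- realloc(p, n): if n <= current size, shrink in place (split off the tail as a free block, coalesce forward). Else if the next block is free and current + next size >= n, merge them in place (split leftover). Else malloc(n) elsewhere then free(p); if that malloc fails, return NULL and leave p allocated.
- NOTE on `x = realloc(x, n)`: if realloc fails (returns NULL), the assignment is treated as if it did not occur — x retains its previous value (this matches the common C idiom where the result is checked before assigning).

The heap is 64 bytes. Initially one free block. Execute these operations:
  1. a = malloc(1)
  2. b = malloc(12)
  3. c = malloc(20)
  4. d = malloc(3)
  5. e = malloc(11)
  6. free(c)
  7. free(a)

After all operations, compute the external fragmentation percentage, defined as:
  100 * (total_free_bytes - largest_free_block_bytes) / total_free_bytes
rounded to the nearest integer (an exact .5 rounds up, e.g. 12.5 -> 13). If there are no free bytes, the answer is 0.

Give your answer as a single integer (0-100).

Op 1: a = malloc(1) -> a = 0; heap: [0-0 ALLOC][1-63 FREE]
Op 2: b = malloc(12) -> b = 1; heap: [0-0 ALLOC][1-12 ALLOC][13-63 FREE]
Op 3: c = malloc(20) -> c = 13; heap: [0-0 ALLOC][1-12 ALLOC][13-32 ALLOC][33-63 FREE]
Op 4: d = malloc(3) -> d = 33; heap: [0-0 ALLOC][1-12 ALLOC][13-32 ALLOC][33-35 ALLOC][36-63 FREE]
Op 5: e = malloc(11) -> e = 36; heap: [0-0 ALLOC][1-12 ALLOC][13-32 ALLOC][33-35 ALLOC][36-46 ALLOC][47-63 FREE]
Op 6: free(c) -> (freed c); heap: [0-0 ALLOC][1-12 ALLOC][13-32 FREE][33-35 ALLOC][36-46 ALLOC][47-63 FREE]
Op 7: free(a) -> (freed a); heap: [0-0 FREE][1-12 ALLOC][13-32 FREE][33-35 ALLOC][36-46 ALLOC][47-63 FREE]
Free blocks: [1 20 17] total_free=38 largest=20 -> 100*(38-20)/38 = 1800/38 ≈ 47.368 -> rounds to 47

Answer: 47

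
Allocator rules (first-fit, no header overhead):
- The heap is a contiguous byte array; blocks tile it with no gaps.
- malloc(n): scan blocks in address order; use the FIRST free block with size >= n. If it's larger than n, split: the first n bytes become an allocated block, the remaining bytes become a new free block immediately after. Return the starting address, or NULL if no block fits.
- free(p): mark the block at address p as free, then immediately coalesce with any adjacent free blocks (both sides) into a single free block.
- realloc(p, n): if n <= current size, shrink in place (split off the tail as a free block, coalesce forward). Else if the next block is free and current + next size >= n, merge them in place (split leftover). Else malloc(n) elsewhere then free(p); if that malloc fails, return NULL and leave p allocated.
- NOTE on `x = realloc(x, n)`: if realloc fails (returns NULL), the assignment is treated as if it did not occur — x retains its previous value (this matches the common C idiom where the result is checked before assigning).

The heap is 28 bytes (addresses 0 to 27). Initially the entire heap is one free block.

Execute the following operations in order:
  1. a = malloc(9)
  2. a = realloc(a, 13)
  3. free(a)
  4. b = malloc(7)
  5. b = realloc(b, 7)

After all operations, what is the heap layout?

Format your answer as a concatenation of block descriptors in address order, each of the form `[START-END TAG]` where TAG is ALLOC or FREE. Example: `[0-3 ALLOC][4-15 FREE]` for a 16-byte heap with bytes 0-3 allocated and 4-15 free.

Op 1: a = malloc(9) -> a = 0; heap: [0-8 ALLOC][9-27 FREE]
Op 2: a = realloc(a, 13) -> a = 0; heap: [0-12 ALLOC][13-27 FREE]
Op 3: free(a) -> (freed a); heap: [0-27 FREE]
Op 4: b = malloc(7) -> b = 0; heap: [0-6 ALLOC][7-27 FREE]
Op 5: b = realloc(b, 7) -> b = 0; heap: [0-6 ALLOC][7-27 FREE]

Answer: [0-6 ALLOC][7-27 FREE]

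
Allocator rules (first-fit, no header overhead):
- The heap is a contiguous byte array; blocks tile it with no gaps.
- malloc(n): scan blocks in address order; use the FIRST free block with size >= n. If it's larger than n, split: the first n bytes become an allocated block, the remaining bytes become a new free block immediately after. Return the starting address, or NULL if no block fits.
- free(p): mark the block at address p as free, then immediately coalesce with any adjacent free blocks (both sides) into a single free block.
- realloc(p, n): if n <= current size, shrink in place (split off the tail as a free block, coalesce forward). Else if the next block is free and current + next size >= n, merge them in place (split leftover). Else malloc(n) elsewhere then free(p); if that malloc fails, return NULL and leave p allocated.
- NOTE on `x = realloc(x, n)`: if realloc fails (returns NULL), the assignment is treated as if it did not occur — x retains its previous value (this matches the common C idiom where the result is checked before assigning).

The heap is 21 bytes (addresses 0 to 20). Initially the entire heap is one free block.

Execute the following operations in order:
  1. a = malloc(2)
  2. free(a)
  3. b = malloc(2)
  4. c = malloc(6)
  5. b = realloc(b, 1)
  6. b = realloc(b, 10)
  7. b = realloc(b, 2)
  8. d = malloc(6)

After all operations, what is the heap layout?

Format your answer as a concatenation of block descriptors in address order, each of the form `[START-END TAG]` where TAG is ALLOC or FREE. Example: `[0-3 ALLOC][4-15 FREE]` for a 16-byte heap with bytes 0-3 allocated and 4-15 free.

Answer: [0-1 FREE][2-7 ALLOC][8-9 ALLOC][10-15 ALLOC][16-20 FREE]

Derivation:
Op 1: a = malloc(2) -> a = 0; heap: [0-1 ALLOC][2-20 FREE]
Op 2: free(a) -> (freed a); heap: [0-20 FREE]
Op 3: b = malloc(2) -> b = 0; heap: [0-1 ALLOC][2-20 FREE]
Op 4: c = malloc(6) -> c = 2; heap: [0-1 ALLOC][2-7 ALLOC][8-20 FREE]
Op 5: b = realloc(b, 1) -> b = 0; heap: [0-0 ALLOC][1-1 FREE][2-7 ALLOC][8-20 FREE]
Op 6: b = realloc(b, 10) -> b = 8; heap: [0-1 FREE][2-7 ALLOC][8-17 ALLOC][18-20 FREE]
Op 7: b = realloc(b, 2) -> b = 8; heap: [0-1 FREE][2-7 ALLOC][8-9 ALLOC][10-20 FREE]
Op 8: d = malloc(6) -> d = 10; heap: [0-1 FREE][2-7 ALLOC][8-9 ALLOC][10-15 ALLOC][16-20 FREE]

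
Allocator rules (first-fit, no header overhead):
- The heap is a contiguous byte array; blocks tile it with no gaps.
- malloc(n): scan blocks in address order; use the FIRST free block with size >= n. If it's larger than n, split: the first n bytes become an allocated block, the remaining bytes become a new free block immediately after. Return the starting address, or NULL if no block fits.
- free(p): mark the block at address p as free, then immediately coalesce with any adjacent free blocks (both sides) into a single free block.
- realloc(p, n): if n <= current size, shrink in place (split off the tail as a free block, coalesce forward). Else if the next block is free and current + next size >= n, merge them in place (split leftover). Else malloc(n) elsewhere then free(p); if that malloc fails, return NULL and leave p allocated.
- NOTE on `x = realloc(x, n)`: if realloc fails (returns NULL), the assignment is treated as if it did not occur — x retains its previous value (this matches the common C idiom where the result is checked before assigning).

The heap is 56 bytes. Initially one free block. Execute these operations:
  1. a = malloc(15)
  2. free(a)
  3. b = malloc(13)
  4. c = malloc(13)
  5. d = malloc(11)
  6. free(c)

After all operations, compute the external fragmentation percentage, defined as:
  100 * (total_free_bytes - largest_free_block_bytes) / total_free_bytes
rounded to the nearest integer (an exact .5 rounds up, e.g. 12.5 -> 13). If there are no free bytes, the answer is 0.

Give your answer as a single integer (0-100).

Answer: 41

Derivation:
Op 1: a = malloc(15) -> a = 0; heap: [0-14 ALLOC][15-55 FREE]
Op 2: free(a) -> (freed a); heap: [0-55 FREE]
Op 3: b = malloc(13) -> b = 0; heap: [0-12 ALLOC][13-55 FREE]
Op 4: c = malloc(13) -> c = 13; heap: [0-12 ALLOC][13-25 ALLOC][26-55 FREE]
Op 5: d = malloc(11) -> d = 26; heap: [0-12 ALLOC][13-25 ALLOC][26-36 ALLOC][37-55 FREE]
Op 6: free(c) -> (freed c); heap: [0-12 ALLOC][13-25 FREE][26-36 ALLOC][37-55 FREE]
Free blocks: [13 19] total_free=32 largest=19 -> 100*(32-19)/32 = 1300/32 = 40.625 -> rounds to 41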